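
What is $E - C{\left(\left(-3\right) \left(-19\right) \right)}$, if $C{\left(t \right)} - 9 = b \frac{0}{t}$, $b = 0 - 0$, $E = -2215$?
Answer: $-2224$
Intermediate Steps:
$b = 0$ ($b = 0 + 0 = 0$)
$C{\left(t \right)} = 9$ ($C{\left(t \right)} = 9 + 0 \frac{0}{t} = 9 + 0 \cdot 0 = 9 + 0 = 9$)
$E - C{\left(\left(-3\right) \left(-19\right) \right)} = -2215 - 9 = -2224$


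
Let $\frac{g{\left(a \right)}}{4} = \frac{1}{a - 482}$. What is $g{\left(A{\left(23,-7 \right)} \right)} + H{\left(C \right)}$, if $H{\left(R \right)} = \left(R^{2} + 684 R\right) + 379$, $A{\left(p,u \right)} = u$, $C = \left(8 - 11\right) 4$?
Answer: $- \frac{3757969}{489} \approx -7685.0$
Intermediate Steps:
$C = -12$ ($C = \left(-3\right) 4 = -12$)
$g{\left(a \right)} = \frac{4}{-482 + a}$ ($g{\left(a \right)} = \frac{4}{a - 482} = \frac{4}{-482 + a}$)
$H{\left(R \right)} = 379 + R^{2} + 684 R$
$g{\left(A{\left(23,-7 \right)} \right)} + H{\left(C \right)} = \frac{4}{-482 - 7} + \left(379 + \left(-12\right)^{2} + 684 \left(-12\right)\right) = \frac{4}{-489} + \left(379 + 144 - 8208\right) = 4 \left(- \frac{1}{489}\right) - 7685 = - \frac{4}{489} - 7685 = - \frac{3757969}{489}$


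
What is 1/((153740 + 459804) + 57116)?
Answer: 1/670660 ≈ 1.4911e-6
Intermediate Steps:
1/((153740 + 459804) + 57116) = 1/(613544 + 57116) = 1/670660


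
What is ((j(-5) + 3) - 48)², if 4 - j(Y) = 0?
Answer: 1681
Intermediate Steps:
j(Y) = 4 (j(Y) = 4 - 1*0 = 4 + 0 = 4)
((j(-5) + 3) - 48)² = ((4 + 3) - 48)² = (7 - 48)² = (-41)² = 1681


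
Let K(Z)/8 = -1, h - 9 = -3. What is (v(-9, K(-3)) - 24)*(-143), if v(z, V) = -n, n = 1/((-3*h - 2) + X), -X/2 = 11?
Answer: 144001/42 ≈ 3428.6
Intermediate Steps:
h = 6 (h = 9 - 3 = 6)
X = -22 (X = -2*11 = -22)
K(Z) = -8 (K(Z) = 8*(-1) = -8)
n = -1/42 (n = 1/((-3*6 - 2) - 22) = 1/((-18 - 2) - 22) = 1/(-20 - 22) = 1/(-42) = -1/42 ≈ -0.023810)
v(z, V) = 1/42 (v(z, V) = -1*(-1/42) = 1/42)
(v(-9, K(-3)) - 24)*(-143) = (1/42 - 24)*(-143) = -1007/42*(-143) = 144001/42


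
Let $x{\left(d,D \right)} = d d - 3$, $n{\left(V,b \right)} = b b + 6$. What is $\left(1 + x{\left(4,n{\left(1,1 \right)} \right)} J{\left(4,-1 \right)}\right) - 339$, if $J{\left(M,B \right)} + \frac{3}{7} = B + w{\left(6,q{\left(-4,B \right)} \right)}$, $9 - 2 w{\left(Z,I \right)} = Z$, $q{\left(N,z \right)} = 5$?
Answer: $- \frac{4719}{14} \approx -337.07$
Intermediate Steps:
$w{\left(Z,I \right)} = \frac{9}{2} - \frac{Z}{2}$
$J{\left(M,B \right)} = \frac{15}{14} + B$ ($J{\left(M,B \right)} = - \frac{3}{7} + \left(B + \left(\frac{9}{2} - 3\right)\right) = - \frac{3}{7} + \left(B + \frac{3}{2}\right) = - \frac{3}{7} + \left(\frac{3}{2} + B\right) = \frac{15}{14} + B$)
$n{\left(V,b \right)} = 6 + b^{2}$ ($n{\left(V,b \right)} = b^{2} + 6 = 6 + b^{2}$)
$x{\left(d,D \right)} = -3 + d^{2}$ ($x{\left(d,D \right)} = d^{2} - 3 = -3 + d^{2}$)
$\left(1 + x{\left(4,n{\left(1,1 \right)} \right)} J{\left(4,-1 \right)}\right) - 339 = \left(1 + \left(-3 + 4^{2}\right) \left(\frac{15}{14} - 1\right)\right) - 339 = \left(1 + \left(-3 + 16\right) \frac{1}{14}\right) - 339 = \left(1 + 13 \cdot \frac{1}{14}\right) - 339 = \left(1 + \frac{13}{14}\right) - 339 = \frac{27}{14} - 339 = - \frac{4719}{14}$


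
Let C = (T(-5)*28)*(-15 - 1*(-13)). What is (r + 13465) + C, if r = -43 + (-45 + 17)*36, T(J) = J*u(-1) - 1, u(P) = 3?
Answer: 13310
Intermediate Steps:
T(J) = -1 + 3*J (T(J) = J*3 - 1 = 3*J - 1 = -1 + 3*J)
C = 896 (C = ((-1 + 3*(-5))*28)*(-15 - 1*(-13)) = ((-1 - 15)*28)*(-15 + 13) = -16*28*(-2) = -448*(-2) = 896)
r = -1051 (r = -43 - 28*36 = -43 - 1008 = -1051)
(r + 13465) + C = (-1051 + 13465) + 896 = 12414 + 896 = 13310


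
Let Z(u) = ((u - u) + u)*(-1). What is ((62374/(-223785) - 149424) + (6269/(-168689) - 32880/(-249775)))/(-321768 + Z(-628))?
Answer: 56356964002278473453/121121460430513505100 ≈ 0.46529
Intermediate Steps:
Z(u) = -u (Z(u) = (0 + u)*(-1) = u*(-1) = -u)
((62374/(-223785) - 149424) + (6269/(-168689) - 32880/(-249775)))/(-321768 + Z(-628)) = ((62374/(-223785) - 149424) + (6269/(-168689) - 32880/(-249775)))/(-321768 - 1*(-628)) = ((62374*(-1/223785) - 149424) + (6269*(-1/168689) - 32880*(-1/249775)))/(-321768 + 628) = ((-62374/223785 - 149424) + (-6269/168689 + 6576/49955))/(-321140) = (-33438912214/223785 + 796130969/8426858995)*(-1/321140) = -56356964002278473453/377160928039215*(-1/321140) = 56356964002278473453/121121460430513505100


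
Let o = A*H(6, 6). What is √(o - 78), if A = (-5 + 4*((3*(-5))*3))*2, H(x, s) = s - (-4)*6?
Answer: 9*I*√138 ≈ 105.73*I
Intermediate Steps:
H(x, s) = 24 + s (H(x, s) = s - 1*(-24) = s + 24 = 24 + s)
A = -370 (A = (-5 + 4*(-15*3))*2 = (-5 + 4*(-45))*2 = (-5 - 180)*2 = -185*2 = -370)
o = -11100 (o = -370*(24 + 6) = -370*30 = -11100)
√(o - 78) = √(-11100 - 78) = √(-11178) = 9*I*√138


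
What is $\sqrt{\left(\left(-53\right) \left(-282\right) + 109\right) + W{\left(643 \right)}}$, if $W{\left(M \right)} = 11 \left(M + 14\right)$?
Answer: $\sqrt{22282} \approx 149.27$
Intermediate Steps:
$W{\left(M \right)} = 154 + 11 M$ ($W{\left(M \right)} = 11 \left(14 + M\right) = 154 + 11 M$)
$\sqrt{\left(\left(-53\right) \left(-282\right) + 109\right) + W{\left(643 \right)}} = \sqrt{\left(\left(-53\right) \left(-282\right) + 109\right) + \left(154 + 11 \cdot 643\right)} = \sqrt{\left(14946 + 109\right) + \left(154 + 7073\right)} = \sqrt{15055 + 7227} = \sqrt{22282}$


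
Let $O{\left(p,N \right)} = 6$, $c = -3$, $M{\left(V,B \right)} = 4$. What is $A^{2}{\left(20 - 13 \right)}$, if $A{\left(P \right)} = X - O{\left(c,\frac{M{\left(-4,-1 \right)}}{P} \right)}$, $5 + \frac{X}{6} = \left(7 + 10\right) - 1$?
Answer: $3600$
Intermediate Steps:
$X = 66$ ($X = -30 + 6 \left(\left(7 + 10\right) - 1\right) = -30 + 6 \left(17 - 1\right) = -30 + 6 \cdot 16 = -30 + 96 = 66$)
$A{\left(P \right)} = 60$ ($A{\left(P \right)} = 66 - 6 = 60$)
$A^{2}{\left(20 - 13 \right)} = 60^{2} = 3600$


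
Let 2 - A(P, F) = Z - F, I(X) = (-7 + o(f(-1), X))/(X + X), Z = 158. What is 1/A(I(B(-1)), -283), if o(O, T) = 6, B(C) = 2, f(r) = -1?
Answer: -1/439 ≈ -0.0022779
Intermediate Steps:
I(X) = -1/(2*X) (I(X) = (-7 + 6)/(X + X) = -1/(2*X))
A(P, F) = -156 + F (A(P, F) = 2 - (158 - F) = 2 + (-158 + F) = -156 + F)
1/A(I(B(-1)), -283) = 1/(-156 - 283) = 1/(-439) = -1/439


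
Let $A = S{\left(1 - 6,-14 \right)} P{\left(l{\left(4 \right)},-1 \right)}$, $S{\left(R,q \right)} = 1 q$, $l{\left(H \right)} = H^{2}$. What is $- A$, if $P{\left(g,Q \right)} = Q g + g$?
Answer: $0$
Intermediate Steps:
$P{\left(g,Q \right)} = g + Q g$
$S{\left(R,q \right)} = q$
$A = 0$ ($A = - 14 \cdot 4^{2} \left(1 - 1\right) = - 14 \cdot 16 \cdot 0 = \left(-14\right) 0 = 0$)
$- A = \left(-1\right) 0 = 0$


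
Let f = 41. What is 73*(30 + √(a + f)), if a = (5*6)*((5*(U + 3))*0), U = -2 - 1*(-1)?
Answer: 2190 + 73*√41 ≈ 2657.4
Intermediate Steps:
U = -1 (U = -2 + 1 = -1)
a = 0 (a = (5*6)*((5*(-1 + 3))*0) = 30*((5*2)*0) = 30*(10*0) = 30*0 = 0)
73*(30 + √(a + f)) = 73*(30 + √(0 + 41)) = 73*(30 + √41) = 2190 + 73*√41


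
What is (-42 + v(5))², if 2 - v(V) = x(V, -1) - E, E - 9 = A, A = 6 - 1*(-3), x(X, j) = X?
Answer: 729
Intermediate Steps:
A = 9 (A = 6 + 3 = 9)
E = 18 (E = 9 + 9 = 18)
v(V) = 20 - V (v(V) = 2 - (V - 1*18) = 2 - (V - 18) = 2 - (-18 + V) = 2 + (18 - V) = 20 - V)
(-42 + v(5))² = (-42 + (20 - 1*5))² = (-42 + (20 - 5))² = (-42 + 15)² = (-27)² = 729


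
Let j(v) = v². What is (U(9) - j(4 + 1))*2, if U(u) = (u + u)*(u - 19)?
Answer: -410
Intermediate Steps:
U(u) = 2*u*(-19 + u) (U(u) = (2*u)*(-19 + u) = 2*u*(-19 + u))
(U(9) - j(4 + 1))*2 = (2*9*(-19 + 9) - (4 + 1)²)*2 = (2*9*(-10) - 1*5²)*2 = (-180 - 1*25)*2 = (-180 - 25)*2 = -205*2 = -410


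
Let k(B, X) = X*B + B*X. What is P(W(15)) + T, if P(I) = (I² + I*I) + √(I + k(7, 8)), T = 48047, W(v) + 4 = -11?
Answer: 48497 + √97 ≈ 48507.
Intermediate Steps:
W(v) = -15 (W(v) = -4 - 11 = -15)
k(B, X) = 2*B*X (k(B, X) = B*X + B*X = 2*B*X)
P(I) = √(112 + I) + 2*I² (P(I) = (I² + I*I) + √(I + 2*7*8) = (I² + I²) + √(I + 112) = 2*I² + √(112 + I) = √(112 + I) + 2*I²)
P(W(15)) + T = (√(112 - 15) + 2*(-15)²) + 48047 = (√97 + 2*225) + 48047 = (√97 + 450) + 48047 = (450 + √97) + 48047 = 48497 + √97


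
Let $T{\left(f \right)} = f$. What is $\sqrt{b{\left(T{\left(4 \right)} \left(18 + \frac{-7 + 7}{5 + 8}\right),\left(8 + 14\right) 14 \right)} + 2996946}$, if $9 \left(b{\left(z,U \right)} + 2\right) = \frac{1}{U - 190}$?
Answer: $\frac{\sqrt{375565034422}}{354} \approx 1731.2$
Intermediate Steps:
$b{\left(z,U \right)} = -2 + \frac{1}{9 \left(-190 + U\right)}$ ($b{\left(z,U \right)} = -2 + \frac{1}{9 \left(U - 190\right)} = -2 + \frac{1}{9 \left(-190 + U\right)}$)
$\sqrt{b{\left(T{\left(4 \right)} \left(18 + \frac{-7 + 7}{5 + 8}\right),\left(8 + 14\right) 14 \right)} + 2996946} = \sqrt{\frac{3421 - 18 \left(8 + 14\right) 14}{9 \left(-190 + \left(8 + 14\right) 14\right)} + 2996946} = \sqrt{\frac{3421 - 18 \cdot 22 \cdot 14}{9 \left(-190 + 22 \cdot 14\right)} + 2996946} = \sqrt{\frac{3421 - 5544}{9 \left(-190 + 308\right)} + 2996946} = \sqrt{\frac{3421 - 5544}{9 \cdot 118} + 2996946} = \sqrt{\frac{1}{9} \cdot \frac{1}{118} \left(-2123\right) + 2996946} = \sqrt{- \frac{2123}{1062} + 2996946} = \sqrt{\frac{3182754529}{1062}} = \frac{\sqrt{375565034422}}{354}$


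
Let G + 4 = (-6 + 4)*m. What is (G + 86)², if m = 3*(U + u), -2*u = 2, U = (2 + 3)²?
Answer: 3844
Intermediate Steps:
U = 25 (U = 5² = 25)
u = -1 (u = -½*2 = -1)
m = 72 (m = 3*(25 - 1) = 3*24 = 72)
G = -148 (G = -4 + (-6 + 4)*72 = -4 - 2*72 = -4 - 144 = -148)
(G + 86)² = (-148 + 86)² = (-62)² = 3844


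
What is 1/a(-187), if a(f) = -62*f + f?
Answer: 1/11407 ≈ 8.7666e-5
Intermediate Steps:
a(f) = -61*f
1/a(-187) = 1/(-61*(-187)) = 1/11407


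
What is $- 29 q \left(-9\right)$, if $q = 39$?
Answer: $10179$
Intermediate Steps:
$- 29 q \left(-9\right) = \left(-29\right) 39 \left(-9\right) = \left(-1131\right) \left(-9\right) = 10179$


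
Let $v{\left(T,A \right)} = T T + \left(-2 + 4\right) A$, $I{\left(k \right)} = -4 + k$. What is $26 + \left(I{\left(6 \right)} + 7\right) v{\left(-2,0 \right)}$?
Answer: $62$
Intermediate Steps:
$v{\left(T,A \right)} = T^{2} + 2 A$
$26 + \left(I{\left(6 \right)} + 7\right) v{\left(-2,0 \right)} = 26 + \left(\left(-4 + 6\right) + 7\right) \left(\left(-2\right)^{2} + 2 \cdot 0\right) = 26 + \left(2 + 7\right) \left(4 + 0\right) = 26 + 9 \cdot 4 = 26 + 36 = 62$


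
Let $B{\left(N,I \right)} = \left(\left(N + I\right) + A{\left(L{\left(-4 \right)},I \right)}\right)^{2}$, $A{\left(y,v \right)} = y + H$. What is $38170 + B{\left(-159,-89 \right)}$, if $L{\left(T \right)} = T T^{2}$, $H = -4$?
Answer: $138026$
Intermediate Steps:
$L{\left(T \right)} = T^{3}$
$A{\left(y,v \right)} = -4 + y$ ($A{\left(y,v \right)} = y - 4 = -4 + y$)
$B{\left(N,I \right)} = \left(-68 + I + N\right)^{2}$ ($B{\left(N,I \right)} = \left(\left(N + I\right) + \left(-4 + \left(-4\right)^{3}\right)\right)^{2} = \left(\left(I + N\right) - 68\right)^{2} = \left(-68 + I + N\right)^{2}$)
$38170 + B{\left(-159,-89 \right)} = 38170 + \left(-68 - 89 - 159\right)^{2} = 38170 + \left(-316\right)^{2} = 38170 + 99856 = 138026$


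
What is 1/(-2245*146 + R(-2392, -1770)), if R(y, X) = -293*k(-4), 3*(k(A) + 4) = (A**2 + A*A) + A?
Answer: -3/987998 ≈ -3.0364e-6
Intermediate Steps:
k(A) = -4 + A/3 + 2*A**2/3 (k(A) = -4 + ((A**2 + A*A) + A)/3 = -4 + ((A**2 + A**2) + A)/3 = -4 + (2*A**2 + A)/3 = -4 + (A + 2*A**2)/3 = -4 + (A/3 + 2*A**2/3) = -4 + A/3 + 2*A**2/3)
R(y, X) = -4688/3 (R(y, X) = -293*(-4 + (1/3)*(-4) + (2/3)*(-4)**2) = -293*(-4 - 4/3 + (2/3)*16) = -293*(-4 - 4/3 + 32/3) = -293*16/3 = -4688/3)
1/(-2245*146 + R(-2392, -1770)) = 1/(-2245*146 - 4688/3) = 1/(-327770 - 4688/3) = 1/(-987998/3) = -3/987998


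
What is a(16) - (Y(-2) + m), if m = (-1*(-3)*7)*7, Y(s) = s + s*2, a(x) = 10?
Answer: -131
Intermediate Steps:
Y(s) = 3*s (Y(s) = s + 2*s = 3*s)
m = 147 (m = (3*7)*7 = 21*7 = 147)
a(16) - (Y(-2) + m) = 10 - (3*(-2) + 147) = 10 - (-6 + 147) = 10 - 1*141 = 10 - 141 = -131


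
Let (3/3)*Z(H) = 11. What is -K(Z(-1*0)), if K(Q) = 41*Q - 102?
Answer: -349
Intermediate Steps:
Z(H) = 11
K(Q) = -102 + 41*Q
-K(Z(-1*0)) = -(-102 + 41*11) = -(-102 + 451) = -1*349 = -349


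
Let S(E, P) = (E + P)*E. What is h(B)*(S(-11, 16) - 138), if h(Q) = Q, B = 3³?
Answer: -5211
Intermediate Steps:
B = 27
S(E, P) = E*(E + P)
h(B)*(S(-11, 16) - 138) = 27*(-11*(-11 + 16) - 138) = 27*(-11*5 - 138) = 27*(-55 - 138) = 27*(-193) = -5211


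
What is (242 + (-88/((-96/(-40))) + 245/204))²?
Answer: 1775189689/41616 ≈ 42656.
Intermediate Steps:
(242 + (-88/((-96/(-40))) + 245/204))² = (242 + (-88/((-96*(-1/40))) + 245*(1/204)))² = (242 + (-88/12/5 + 245/204))² = (242 + (-88*5/12 + 245/204))² = (242 + (-110/3 + 245/204))² = (242 - 7235/204)² = (42133/204)² = 1775189689/41616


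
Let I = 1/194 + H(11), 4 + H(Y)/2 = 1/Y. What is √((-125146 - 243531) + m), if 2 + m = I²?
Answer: I*√1678669955195/2134 ≈ 607.14*I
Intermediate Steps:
H(Y) = -8 + 2/Y
I = -16673/2134 (I = 1/194 + (-8 + 2/11) = 1/194 - 86/11 = -16673/2134 ≈ -7.8130)
m = 268881017/4553956 (m = -2 + (-16673/2134)² = -2 + 277988929/4553956 = 268881017/4553956 ≈ 59.043)
√((-125146 - 243531) + m) = √((-125146 - 243531) + 268881017/4553956) = √(-368677 + 268881017/4553956) = √(-1678669955195/4553956) = I*√1678669955195/2134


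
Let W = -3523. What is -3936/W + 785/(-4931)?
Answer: 16642861/17371913 ≈ 0.95803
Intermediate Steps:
-3936/W + 785/(-4931) = -3936/(-3523) + 785/(-4931) = -3936*(-1/3523) + 785*(-1/4931) = 3936/3523 - 785/4931 = 16642861/17371913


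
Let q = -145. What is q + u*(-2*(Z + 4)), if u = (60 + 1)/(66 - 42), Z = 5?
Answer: -763/4 ≈ -190.75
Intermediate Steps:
u = 61/24 ≈ 2.5417
q + u*(-2*(Z + 4)) = -145 + 61*(-2*(5 + 4))/24 = -145 + 61*(-2*9)/24 = -145 + 61*(-1*18)/24 = -145 + (61/24)*(-18) = -145 - 183/4 = -763/4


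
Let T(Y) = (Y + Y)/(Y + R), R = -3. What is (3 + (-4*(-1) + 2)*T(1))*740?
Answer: -2220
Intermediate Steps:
T(Y) = 2*Y/(-3 + Y) (T(Y) = (Y + Y)/(Y - 3) = (2*Y)/(-3 + Y) = 2*Y/(-3 + Y))
(3 + (-4*(-1) + 2)*T(1))*740 = (3 + (-4*(-1) + 2)*(2*1/(-3 + 1)))*740 = (3 + (4 + 2)*(2*1/(-2)))*740 = (3 + 6*(2*1*(-½)))*740 = (3 + 6*(-1))*740 = (3 - 6)*740 = -3*740 = -2220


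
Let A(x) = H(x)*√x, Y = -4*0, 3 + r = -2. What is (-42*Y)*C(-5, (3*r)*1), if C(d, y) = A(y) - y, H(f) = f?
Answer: 0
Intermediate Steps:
r = -5 (r = -3 - 2 = -5)
Y = 0
A(x) = x^(3/2) (A(x) = x*√x = x^(3/2))
C(d, y) = y^(3/2) - y
(-42*Y)*C(-5, (3*r)*1) = (-42*0)*(((3*(-5))*1)^(3/2) - 3*(-5)) = 0*((-15*1)^(3/2) - (-15)) = 0*((-15)^(3/2) - 1*(-15)) = 0*(-15*I*√15 + 15) = 0*(15 - 15*I*√15) = 0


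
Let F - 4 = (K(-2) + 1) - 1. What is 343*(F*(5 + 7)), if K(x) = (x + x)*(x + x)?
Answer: 82320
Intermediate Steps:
K(x) = 4*x² (K(x) = (2*x)*(2*x) = 4*x²)
F = 20 (F = 4 + ((4*(-2)² + 1) - 1) = 4 + ((4*4 + 1) - 1) = 4 + ((16 + 1) - 1) = 4 + (17 - 1) = 4 + 16 = 20)
343*(F*(5 + 7)) = 343*(20*(5 + 7)) = 343*(20*12) = 343*240 = 82320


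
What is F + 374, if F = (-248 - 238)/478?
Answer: 89143/239 ≈ 372.98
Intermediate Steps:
F = -243/239 (F = -486*1/478 = -243/239 ≈ -1.0167)
F + 374 = -243/239 + 374 = 89143/239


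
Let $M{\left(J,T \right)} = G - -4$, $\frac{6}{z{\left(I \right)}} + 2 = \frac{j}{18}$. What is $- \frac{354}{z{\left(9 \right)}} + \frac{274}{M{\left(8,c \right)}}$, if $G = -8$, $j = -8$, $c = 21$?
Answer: $\frac{1363}{18} \approx 75.722$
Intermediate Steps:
$z{\left(I \right)} = - \frac{27}{11}$ ($z{\left(I \right)} = \frac{6}{-2 - \frac{8}{18}} = \frac{6}{-2 - \frac{4}{9}} = \frac{6}{- \frac{22}{9}} = 6 \left(- \frac{9}{22}\right) = - \frac{27}{11}$)
$M{\left(J,T \right)} = -4$ ($M{\left(J,T \right)} = -8 - -4 = -8 + 4 = -4$)
$- \frac{354}{z{\left(9 \right)}} + \frac{274}{M{\left(8,c \right)}} = - \frac{354}{- \frac{27}{11}} + \frac{274}{-4} = \left(-354\right) \left(- \frac{11}{27}\right) + 274 \left(- \frac{1}{4}\right) = \frac{1298}{9} - \frac{137}{2} = \frac{1363}{18}$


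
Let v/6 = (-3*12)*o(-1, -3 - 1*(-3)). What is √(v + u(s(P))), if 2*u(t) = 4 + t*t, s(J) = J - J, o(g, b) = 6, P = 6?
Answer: I*√1294 ≈ 35.972*I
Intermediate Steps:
s(J) = 0
u(t) = 2 + t²/2 (u(t) = (4 + t*t)/2 = (4 + t²)/2 = 2 + t²/2)
v = -1296 (v = 6*(-3*12*6) = 6*(-36*6) = 6*(-216) = -1296)
√(v + u(s(P))) = √(-1296 + (2 + (½)*0²)) = √(-1296 + (2 + (½)*0)) = √(-1296 + (2 + 0)) = √(-1296 + 2) = √(-1294) = I*√1294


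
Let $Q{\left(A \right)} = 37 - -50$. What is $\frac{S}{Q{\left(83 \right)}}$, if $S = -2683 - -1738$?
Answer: $- \frac{315}{29} \approx -10.862$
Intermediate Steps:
$Q{\left(A \right)} = 87$ ($Q{\left(A \right)} = 37 + 50 = 87$)
$S = -945$ ($S = -2683 + 1738 = -945$)
$\frac{S}{Q{\left(83 \right)}} = - \frac{945}{87} = \left(-945\right) \frac{1}{87} = - \frac{315}{29}$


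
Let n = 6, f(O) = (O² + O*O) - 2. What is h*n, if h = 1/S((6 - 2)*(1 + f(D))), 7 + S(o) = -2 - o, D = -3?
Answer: -6/77 ≈ -0.077922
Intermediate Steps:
f(O) = -2 + 2*O² (f(O) = (O² + O²) - 2 = 2*O² - 2 = -2 + 2*O²)
S(o) = -9 - o (S(o) = -7 + (-2 - o) = -9 - o)
h = -1/77 (h = 1/(-9 - (6 - 2)*(1 + (-2 + 2*(-3)²))) = 1/(-9 - 4*(1 + (-2 + 2*9))) = 1/(-9 - 4*(1 + (-2 + 18))) = 1/(-9 - 4*(1 + 16)) = 1/(-9 - 4*17) = 1/(-9 - 1*68) = 1/(-9 - 68) = 1/(-77) = -1/77 ≈ -0.012987)
h*n = -1/77*6 = -6/77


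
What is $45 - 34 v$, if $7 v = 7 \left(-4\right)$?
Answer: $181$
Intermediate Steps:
$v = -4$ ($v = \frac{7 \left(-4\right)}{7} = \frac{1}{7} \left(-28\right) = -4$)
$45 - 34 v = 45 - -136 = 45 + 136 = 181$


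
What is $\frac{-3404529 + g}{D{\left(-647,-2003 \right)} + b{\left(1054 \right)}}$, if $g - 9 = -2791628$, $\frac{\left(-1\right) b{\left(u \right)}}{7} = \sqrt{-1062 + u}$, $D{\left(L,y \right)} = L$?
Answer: $\frac{4008907756}{419001} - \frac{86746072 i \sqrt{2}}{419001} \approx 9567.8 - 292.79 i$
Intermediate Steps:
$b{\left(u \right)} = - 7 \sqrt{-1062 + u}$
$g = -2791619$ ($g = 9 - 2791628 = -2791619$)
$\frac{-3404529 + g}{D{\left(-647,-2003 \right)} + b{\left(1054 \right)}} = \frac{-3404529 - 2791619}{-647 - 7 \sqrt{-1062 + 1054}} = - \frac{6196148}{-647 - 7 \sqrt{-8}} = - \frac{6196148}{-647 - 7 \cdot 2 i \sqrt{2}} = - \frac{6196148}{-647 - 14 i \sqrt{2}}$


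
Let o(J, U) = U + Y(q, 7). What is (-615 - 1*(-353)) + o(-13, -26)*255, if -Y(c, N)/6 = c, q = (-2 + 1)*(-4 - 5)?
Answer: -20662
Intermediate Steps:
q = 9 (q = -1*(-9) = 9)
Y(c, N) = -6*c
o(J, U) = -54 + U (o(J, U) = U - 6*9 = U - 54 = -54 + U)
(-615 - 1*(-353)) + o(-13, -26)*255 = (-615 - 1*(-353)) + (-54 - 26)*255 = (-615 + 353) - 80*255 = -262 - 20400 = -20662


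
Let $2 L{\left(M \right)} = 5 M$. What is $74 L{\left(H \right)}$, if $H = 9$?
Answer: $1665$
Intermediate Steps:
$L{\left(M \right)} = \frac{5 M}{2}$
$74 L{\left(H \right)} = 74 \cdot \frac{5}{2} \cdot 9 = 74 \cdot \frac{45}{2} = 1665$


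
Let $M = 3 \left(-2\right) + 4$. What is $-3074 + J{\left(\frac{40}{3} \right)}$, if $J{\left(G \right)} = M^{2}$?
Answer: $-3070$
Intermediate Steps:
$M = -2$ ($M = -6 + 4 = -2$)
$J{\left(G \right)} = 4$ ($J{\left(G \right)} = \left(-2\right)^{2} = 4$)
$-3074 + J{\left(\frac{40}{3} \right)} = -3074 + 4 = -3070$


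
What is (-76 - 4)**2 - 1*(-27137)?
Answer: 33537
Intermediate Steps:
(-76 - 4)**2 - 1*(-27137) = (-80)**2 + 27137 = 6400 + 27137 = 33537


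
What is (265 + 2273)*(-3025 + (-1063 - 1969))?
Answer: -15372666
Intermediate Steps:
(265 + 2273)*(-3025 + (-1063 - 1969)) = 2538*(-3025 - 3032) = 2538*(-6057) = -15372666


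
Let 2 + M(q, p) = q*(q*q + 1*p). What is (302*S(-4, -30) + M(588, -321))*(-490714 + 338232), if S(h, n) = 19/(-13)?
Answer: -402614638982336/13 ≈ -3.0970e+13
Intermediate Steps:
S(h, n) = -19/13 (S(h, n) = 19*(-1/13) = -19/13)
M(q, p) = -2 + q*(p + q²) (M(q, p) = -2 + q*(q*q + 1*p) = -2 + q*(q² + p) = -2 + q*(p + q²))
(302*S(-4, -30) + M(588, -321))*(-490714 + 338232) = (302*(-19/13) + (-2 + 588³ - 321*588))*(-490714 + 338232) = (-5738/13 + (-2 + 203297472 - 188748))*(-152482) = (-5738/13 + 203108722)*(-152482) = (2640407648/13)*(-152482) = -402614638982336/13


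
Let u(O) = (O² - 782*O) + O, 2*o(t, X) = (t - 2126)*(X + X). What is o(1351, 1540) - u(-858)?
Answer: -2599762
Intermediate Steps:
o(t, X) = X*(-2126 + t) (o(t, X) = ((t - 2126)*(X + X))/2 = ((-2126 + t)*(2*X))/2 = (2*X*(-2126 + t))/2 = X*(-2126 + t))
u(O) = O² - 781*O
o(1351, 1540) - u(-858) = 1540*(-2126 + 1351) - (-858)*(-781 - 858) = 1540*(-775) - (-858)*(-1639) = -1193500 - 1*1406262 = -1193500 - 1406262 = -2599762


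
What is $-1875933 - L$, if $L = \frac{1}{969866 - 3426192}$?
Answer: $- \frac{4607903002157}{2456326} \approx -1.8759 \cdot 10^{6}$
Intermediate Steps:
$L = - \frac{1}{2456326}$ ($L = \frac{1}{-2456326} = - \frac{1}{2456326} \approx -4.0711 \cdot 10^{-7}$)
$-1875933 - L = -1875933 - - \frac{1}{2456326} = -1875933 + \frac{1}{2456326} = - \frac{4607903002157}{2456326}$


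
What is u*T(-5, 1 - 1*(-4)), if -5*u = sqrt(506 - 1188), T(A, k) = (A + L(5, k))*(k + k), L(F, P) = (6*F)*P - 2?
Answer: -286*I*sqrt(682) ≈ -7468.9*I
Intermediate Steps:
L(F, P) = -2 + 6*F*P (L(F, P) = 6*F*P - 2 = -2 + 6*F*P)
T(A, k) = 2*k*(-2 + A + 30*k) (T(A, k) = (A + (-2 + 6*5*k))*(k + k) = (A + (-2 + 30*k))*(2*k) = (-2 + A + 30*k)*(2*k) = 2*k*(-2 + A + 30*k))
u = -I*sqrt(682)/5 (u = -sqrt(506 - 1188)/5 = -I*sqrt(682)/5 ≈ -5.223*I)
u*T(-5, 1 - 1*(-4)) = (-I*sqrt(682)/5)*(2*(1 - 1*(-4))*(-2 - 5 + 30*(1 - 1*(-4)))) = (-I*sqrt(682)/5)*(2*(1 + 4)*(-2 - 5 + 30*(1 + 4))) = (-I*sqrt(682)/5)*(2*5*(-2 - 5 + 30*5)) = (-I*sqrt(682)/5)*(2*5*(-2 - 5 + 150)) = (-I*sqrt(682)/5)*(2*5*143) = -I*sqrt(682)/5*1430 = -286*I*sqrt(682)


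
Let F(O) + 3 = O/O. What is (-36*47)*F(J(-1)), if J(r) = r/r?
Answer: 3384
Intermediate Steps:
J(r) = 1
F(O) = -2 (F(O) = -3 + O/O = -3 + 1 = -2)
(-36*47)*F(J(-1)) = -36*47*(-2) = -1692*(-2) = 3384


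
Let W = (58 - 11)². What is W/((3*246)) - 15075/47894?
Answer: 23668124/8836443 ≈ 2.6785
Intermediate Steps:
W = 2209 (W = 47² = 2209)
W/((3*246)) - 15075/47894 = 2209/((3*246)) - 15075/47894 = 2209/738 - 15075*1/47894 = 2209*(1/738) - 15075/47894 = 2209/738 - 15075/47894 = 23668124/8836443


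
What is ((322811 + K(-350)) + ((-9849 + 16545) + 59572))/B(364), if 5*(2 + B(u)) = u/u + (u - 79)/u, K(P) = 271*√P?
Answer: -236041260/997 - 2466100*I*√14/2991 ≈ -2.3675e+5 - 3085.0*I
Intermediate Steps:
B(u) = -9/5 + (-79 + u)/(5*u) (B(u) = -2 + (u/u + (u - 79)/u)/5 = -2 + (1 + (-79 + u)/u)/5 = -2 + (⅕ + (-79 + u)/(5*u)) = -9/5 + (-79 + u)/(5*u))
((322811 + K(-350)) + ((-9849 + 16545) + 59572))/B(364) = ((322811 + 271*√(-350)) + ((-9849 + 16545) + 59572))/(((⅕)*(-79 - 8*364)/364)) = ((322811 + 271*(5*I*√14)) + (6696 + 59572))/(((⅕)*(1/364)*(-79 - 2912))) = ((322811 + 1355*I*√14) + 66268)/(((⅕)*(1/364)*(-2991))) = (389079 + 1355*I*√14)/(-2991/1820) = (389079 + 1355*I*√14)*(-1820/2991) = -236041260/997 - 2466100*I*√14/2991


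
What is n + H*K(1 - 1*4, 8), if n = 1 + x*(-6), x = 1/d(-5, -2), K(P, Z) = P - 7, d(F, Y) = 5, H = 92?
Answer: -4601/5 ≈ -920.20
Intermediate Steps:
K(P, Z) = -7 + P
x = ⅕ (x = 1/5 = 1*(⅕) = ⅕ ≈ 0.20000)
n = -⅕ (n = 1 + (⅕)*(-6) = 1 - 6/5 = -⅕ ≈ -0.20000)
n + H*K(1 - 1*4, 8) = -⅕ + 92*(-7 + (1 - 1*4)) = -⅕ + 92*(-7 + (1 - 4)) = -⅕ + 92*(-7 - 3) = -⅕ + 92*(-10) = -⅕ - 920 = -4601/5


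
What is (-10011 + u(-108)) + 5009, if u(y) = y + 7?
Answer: -5103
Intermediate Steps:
u(y) = 7 + y
(-10011 + u(-108)) + 5009 = (-10011 + (7 - 108)) + 5009 = (-10011 - 101) + 5009 = -10112 + 5009 = -5103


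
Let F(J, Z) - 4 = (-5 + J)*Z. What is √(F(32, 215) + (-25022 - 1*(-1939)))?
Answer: I*√17274 ≈ 131.43*I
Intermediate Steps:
F(J, Z) = 4 + Z*(-5 + J) (F(J, Z) = 4 + (-5 + J)*Z = 4 + Z*(-5 + J))
√(F(32, 215) + (-25022 - 1*(-1939))) = √((4 - 5*215 + 32*215) + (-25022 - 1*(-1939))) = √((4 - 1075 + 6880) + (-25022 + 1939)) = √(5809 - 23083) = √(-17274) = I*√17274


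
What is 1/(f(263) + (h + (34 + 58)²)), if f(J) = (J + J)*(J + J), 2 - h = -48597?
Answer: 1/333739 ≈ 2.9964e-6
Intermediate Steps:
h = 48599 (h = 2 - 1*(-48597) = 2 + 48597 = 48599)
f(J) = 4*J² (f(J) = (2*J)*(2*J) = 4*J²)
1/(f(263) + (h + (34 + 58)²)) = 1/(4*263² + (48599 + (34 + 58)²)) = 1/(4*69169 + (48599 + 92²)) = 1/(276676 + (48599 + 8464)) = 1/(276676 + 57063) = 1/333739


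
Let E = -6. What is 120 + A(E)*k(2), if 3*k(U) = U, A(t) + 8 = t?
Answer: 332/3 ≈ 110.67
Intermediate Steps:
A(t) = -8 + t
k(U) = U/3
120 + A(E)*k(2) = 120 + (-8 - 6)*((⅓)*2) = 120 - 14*⅔ = 120 - 28/3 = 332/3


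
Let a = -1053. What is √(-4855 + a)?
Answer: 2*I*√1477 ≈ 76.864*I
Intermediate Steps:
√(-4855 + a) = √(-4855 - 1053) = √(-5908) = 2*I*√1477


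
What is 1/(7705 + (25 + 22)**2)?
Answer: 1/9914 ≈ 0.00010087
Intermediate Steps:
1/(7705 + (25 + 22)**2) = 1/(7705 + 47**2) = 1/(7705 + 2209) = 1/9914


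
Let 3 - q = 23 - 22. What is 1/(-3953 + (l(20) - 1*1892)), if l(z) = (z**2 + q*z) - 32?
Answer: -1/5437 ≈ -0.00018393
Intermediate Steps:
q = 2 (q = 3 - (23 - 22) = 3 - 1*1 = 3 - 1 = 2)
l(z) = -32 + z**2 + 2*z (l(z) = (z**2 + 2*z) - 32 = -32 + z**2 + 2*z)
1/(-3953 + (l(20) - 1*1892)) = 1/(-3953 + ((-32 + 20**2 + 2*20) - 1*1892)) = 1/(-3953 + ((-32 + 400 + 40) - 1892)) = 1/(-3953 + (408 - 1892)) = 1/(-3953 - 1484) = 1/(-5437) = -1/5437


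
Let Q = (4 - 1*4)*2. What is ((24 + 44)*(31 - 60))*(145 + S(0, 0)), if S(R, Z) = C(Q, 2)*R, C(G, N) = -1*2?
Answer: -285940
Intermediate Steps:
Q = 0 (Q = (4 - 4)*2 = 0*2 = 0)
C(G, N) = -2
S(R, Z) = -2*R
((24 + 44)*(31 - 60))*(145 + S(0, 0)) = ((24 + 44)*(31 - 60))*(145 - 2*0) = (68*(-29))*(145 + 0) = -1972*145 = -285940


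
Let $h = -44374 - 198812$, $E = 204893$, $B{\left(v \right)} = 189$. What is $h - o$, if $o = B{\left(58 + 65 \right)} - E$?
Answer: $-38482$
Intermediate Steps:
$h = -243186$
$o = -204704$ ($o = 189 - 204893 = -204704$)
$h - o = -243186 - -204704 = -243186 + 204704 = -38482$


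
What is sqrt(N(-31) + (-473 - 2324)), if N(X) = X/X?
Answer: 2*I*sqrt(699) ≈ 52.877*I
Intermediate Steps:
N(X) = 1
sqrt(N(-31) + (-473 - 2324)) = sqrt(1 + (-473 - 2324)) = sqrt(1 - 2797) = sqrt(-2796) = 2*I*sqrt(699)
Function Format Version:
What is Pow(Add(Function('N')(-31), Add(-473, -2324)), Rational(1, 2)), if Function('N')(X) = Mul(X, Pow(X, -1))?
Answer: Mul(2, I, Pow(699, Rational(1, 2))) ≈ Mul(52.877, I)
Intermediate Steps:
Function('N')(X) = 1
Pow(Add(Function('N')(-31), Add(-473, -2324)), Rational(1, 2)) = Pow(Add(1, Add(-473, -2324)), Rational(1, 2)) = Pow(Add(1, -2797), Rational(1, 2)) = Pow(-2796, Rational(1, 2)) = Mul(2, I, Pow(699, Rational(1, 2)))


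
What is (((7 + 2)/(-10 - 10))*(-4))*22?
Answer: 198/5 ≈ 39.600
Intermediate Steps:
(((7 + 2)/(-10 - 10))*(-4))*22 = ((9/(-20))*(-4))*22 = ((9*(-1/20))*(-4))*22 = -9/20*(-4)*22 = (9/5)*22 = 198/5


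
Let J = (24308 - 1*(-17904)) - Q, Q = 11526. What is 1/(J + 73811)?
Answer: 1/104497 ≈ 9.5697e-6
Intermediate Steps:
J = 30686 (J = (24308 - 1*(-17904)) - 1*11526 = (24308 + 17904) - 11526 = 42212 - 11526 = 30686)
1/(J + 73811) = 1/(30686 + 73811) = 1/104497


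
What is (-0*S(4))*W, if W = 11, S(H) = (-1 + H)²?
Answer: 0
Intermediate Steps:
(-0*S(4))*W = -0*(-1 + 4)²*11 = -0*3²*11 = -0*9*11 = -6*0*11 = 0*11 = 0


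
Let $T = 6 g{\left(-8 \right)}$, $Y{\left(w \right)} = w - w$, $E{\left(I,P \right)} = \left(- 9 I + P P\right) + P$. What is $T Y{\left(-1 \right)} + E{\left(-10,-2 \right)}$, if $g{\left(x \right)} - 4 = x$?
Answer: $92$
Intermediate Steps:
$g{\left(x \right)} = 4 + x$
$E{\left(I,P \right)} = P + P^{2} - 9 I$ ($E{\left(I,P \right)} = \left(- 9 I + P^{2}\right) + P = \left(P^{2} - 9 I\right) + P = P + P^{2} - 9 I$)
$Y{\left(w \right)} = 0$
$T = -24$ ($T = 6 \left(4 - 8\right) = 6 \left(-4\right) = -24$)
$T Y{\left(-1 \right)} + E{\left(-10,-2 \right)} = \left(-24\right) 0 - \left(-88 - 4\right) = 0 + \left(-2 + 4 + 90\right) = 0 + 92 = 92$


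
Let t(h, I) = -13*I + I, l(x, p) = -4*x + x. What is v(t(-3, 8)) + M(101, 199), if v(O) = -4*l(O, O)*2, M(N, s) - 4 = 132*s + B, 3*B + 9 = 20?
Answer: 71915/3 ≈ 23972.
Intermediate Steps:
B = 11/3 (B = -3 + (⅓)*20 = -3 + 20/3 = 11/3 ≈ 3.6667)
l(x, p) = -3*x
t(h, I) = -12*I
M(N, s) = 23/3 + 132*s (M(N, s) = 4 + (132*s + 11/3) = 4 + (11/3 + 132*s) = 23/3 + 132*s)
v(O) = 24*O (v(O) = -(-12)*O*2 = (12*O)*2 = 24*O)
v(t(-3, 8)) + M(101, 199) = 24*(-12*8) + (23/3 + 132*199) = 24*(-96) + (23/3 + 26268) = -2304 + 78827/3 = 71915/3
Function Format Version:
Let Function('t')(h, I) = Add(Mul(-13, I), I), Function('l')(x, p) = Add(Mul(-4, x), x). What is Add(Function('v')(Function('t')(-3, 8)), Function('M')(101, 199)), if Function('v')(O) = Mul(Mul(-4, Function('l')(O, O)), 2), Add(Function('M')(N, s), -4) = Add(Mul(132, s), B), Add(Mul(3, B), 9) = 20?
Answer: Rational(71915, 3) ≈ 23972.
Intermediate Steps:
B = Rational(11, 3) (B = Add(-3, Mul(Rational(1, 3), 20)) = Add(-3, Rational(20, 3)) = Rational(11, 3) ≈ 3.6667)
Function('l')(x, p) = Mul(-3, x)
Function('t')(h, I) = Mul(-12, I)
Function('M')(N, s) = Add(Rational(23, 3), Mul(132, s)) (Function('M')(N, s) = Add(4, Add(Mul(132, s), Rational(11, 3))) = Add(4, Add(Rational(11, 3), Mul(132, s))) = Add(Rational(23, 3), Mul(132, s)))
Function('v')(O) = Mul(24, O) (Function('v')(O) = Mul(Mul(-4, Mul(-3, O)), 2) = Mul(Mul(12, O), 2) = Mul(24, O))
Add(Function('v')(Function('t')(-3, 8)), Function('M')(101, 199)) = Add(Mul(24, Mul(-12, 8)), Add(Rational(23, 3), Mul(132, 199))) = Add(Mul(24, -96), Add(Rational(23, 3), 26268)) = Add(-2304, Rational(78827, 3)) = Rational(71915, 3)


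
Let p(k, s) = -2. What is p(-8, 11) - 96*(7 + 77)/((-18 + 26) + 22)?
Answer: -1354/5 ≈ -270.80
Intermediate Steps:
p(-8, 11) - 96*(7 + 77)/((-18 + 26) + 22) = -2 - 96*(7 + 77)/((-18 + 26) + 22) = -2 - 8064/(8 + 22) = -2 - 8064/30 = -2 - 96*14/5 = -2 - 1344/5 = -1354/5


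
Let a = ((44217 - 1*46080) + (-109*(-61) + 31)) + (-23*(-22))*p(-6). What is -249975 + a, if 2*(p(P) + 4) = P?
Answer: -248700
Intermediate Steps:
p(P) = -4 + P/2
a = 1275 (a = ((44217 - 1*46080) + (-109*(-61) + 31)) + (-23*(-22))*(-4 + (1/2)*(-6)) = ((44217 - 46080) + (6649 + 31)) + 506*(-4 - 3) = (-1863 + 6680) + 506*(-7) = 4817 - 3542 = 1275)
-249975 + a = -249975 + 1275 = -248700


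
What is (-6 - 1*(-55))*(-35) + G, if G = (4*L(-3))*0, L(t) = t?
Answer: -1715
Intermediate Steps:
G = 0 (G = (4*(-3))*0 = -12*0 = 0)
(-6 - 1*(-55))*(-35) + G = (-6 - 1*(-55))*(-35) + 0 = (-6 + 55)*(-35) + 0 = 49*(-35) + 0 = -1715 + 0 = -1715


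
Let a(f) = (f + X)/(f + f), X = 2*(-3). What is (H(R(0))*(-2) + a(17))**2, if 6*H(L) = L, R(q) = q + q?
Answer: 121/1156 ≈ 0.10467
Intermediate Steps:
R(q) = 2*q
H(L) = L/6
X = -6
a(f) = (-6 + f)/(2*f) (a(f) = (f - 6)/(f + f) = (-6 + f)/((2*f)) = (-6 + f)*(1/(2*f)) = (-6 + f)/(2*f))
(H(R(0))*(-2) + a(17))**2 = (((2*0)/6)*(-2) + (1/2)*(-6 + 17)/17)**2 = (((1/6)*0)*(-2) + (1/2)*(1/17)*11)**2 = (0*(-2) + 11/34)**2 = (0 + 11/34)**2 = (11/34)**2 = 121/1156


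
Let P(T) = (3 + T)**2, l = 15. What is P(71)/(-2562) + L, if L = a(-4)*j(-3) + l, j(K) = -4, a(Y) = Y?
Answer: 36973/1281 ≈ 28.863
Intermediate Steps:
L = 31 (L = -4*(-4) + 15 = 16 + 15 = 31)
P(71)/(-2562) + L = (3 + 71)**2/(-2562) + 31 = 74**2*(-1/2562) + 31 = 5476*(-1/2562) + 31 = -2738/1281 + 31 = 36973/1281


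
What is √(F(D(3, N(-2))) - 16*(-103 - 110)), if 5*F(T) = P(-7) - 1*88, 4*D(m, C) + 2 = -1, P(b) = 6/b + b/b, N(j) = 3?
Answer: 9*√2051/7 ≈ 58.227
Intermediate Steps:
P(b) = 1 + 6/b (P(b) = 6/b + 1 = 1 + 6/b)
D(m, C) = -¾ (D(m, C) = -½ + (¼)*(-1) = -½ - ¼ = -¾)
F(T) = -123/7 (F(T) = ((6 - 7)/(-7) - 1*88)/5 = (-⅐*(-1) - 88)/5 = (⅐ - 88)/5 = (⅕)*(-615/7) = -123/7)
√(F(D(3, N(-2))) - 16*(-103 - 110)) = √(-123/7 - 16*(-103 - 110)) = √(-123/7 - 16*(-213)) = √(-123/7 + 3408) = √(23733/7) = 9*√2051/7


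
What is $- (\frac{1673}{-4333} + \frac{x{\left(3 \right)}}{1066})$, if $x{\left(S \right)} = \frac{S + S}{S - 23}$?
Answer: $\frac{2549597}{6598540} \approx 0.38639$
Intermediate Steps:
$x{\left(S \right)} = \frac{2 S}{-23 + S}$
$- (\frac{1673}{-4333} + \frac{x{\left(3 \right)}}{1066}) = - (\frac{1673}{-4333} + \frac{2 \cdot 3 \frac{1}{-23 + 3}}{1066}) = - (1673 \left(- \frac{1}{4333}\right) + 2 \cdot 3 \frac{1}{-20} \cdot \frac{1}{1066}) = - (- \frac{239}{619} + 2 \cdot 3 \left(- \frac{1}{20}\right) \frac{1}{1066}) = - (- \frac{239}{619} - \frac{3}{10660}) = \left(-1\right) \left(- \frac{2549597}{6598540}\right) = \frac{2549597}{6598540}$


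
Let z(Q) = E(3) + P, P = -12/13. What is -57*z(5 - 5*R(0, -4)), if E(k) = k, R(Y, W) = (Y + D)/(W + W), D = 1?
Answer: -1539/13 ≈ -118.38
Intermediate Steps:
P = -12/13 (P = -12*1/13 = -12/13 ≈ -0.92308)
R(Y, W) = (1 + Y)/(2*W) (R(Y, W) = (Y + 1)/(W + W) = (1 + Y)/((2*W)) = (1 + Y)*(1/(2*W)) = (1 + Y)/(2*W))
z(Q) = 27/13 (z(Q) = 3 - 12/13 = 27/13)
-57*z(5 - 5*R(0, -4)) = -57*27/13 = -1539/13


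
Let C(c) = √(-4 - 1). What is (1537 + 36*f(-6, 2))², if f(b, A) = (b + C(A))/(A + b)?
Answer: 2530876 - 28638*I*√5 ≈ 2.5309e+6 - 64037.0*I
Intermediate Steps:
C(c) = I*√5 (C(c) = √(-5) = I*√5)
f(b, A) = (b + I*√5)/(A + b)
(1537 + 36*f(-6, 2))² = (1537 + 36*((-6 + I*√5)/(2 - 6)))² = (1537 + 36*((-6 + I*√5)/(-4)))² = (1537 + 36*(-(-6 + I*√5)/4))² = (1537 + 36*(3/2 - I*√5/4))² = (1537 + (54 - 9*I*√5))² = (1591 - 9*I*√5)²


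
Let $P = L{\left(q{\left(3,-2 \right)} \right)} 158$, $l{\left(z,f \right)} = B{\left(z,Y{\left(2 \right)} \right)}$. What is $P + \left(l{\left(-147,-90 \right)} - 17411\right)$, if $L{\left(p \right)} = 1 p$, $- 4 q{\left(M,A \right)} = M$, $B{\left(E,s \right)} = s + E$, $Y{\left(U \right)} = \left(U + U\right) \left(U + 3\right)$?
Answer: $- \frac{35313}{2} \approx -17657.0$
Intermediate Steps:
$Y{\left(U \right)} = 2 U \left(3 + U\right)$
$B{\left(E,s \right)} = E + s$
$q{\left(M,A \right)} = - \frac{M}{4}$
$l{\left(z,f \right)} = 20 + z$ ($l{\left(z,f \right)} = z + 2 \cdot 2 \left(3 + 2\right) = z + 2 \cdot 2 \cdot 5 = z + 20 = 20 + z$)
$L{\left(p \right)} = p$
$P = - \frac{237}{2}$ ($P = \left(- \frac{1}{4}\right) 3 \cdot 158 = \left(- \frac{3}{4}\right) 158 = - \frac{237}{2} \approx -118.5$)
$P + \left(l{\left(-147,-90 \right)} - 17411\right) = - \frac{237}{2} + \left(\left(20 - 147\right) - 17411\right) = - \frac{237}{2} - 17538 = - \frac{35313}{2}$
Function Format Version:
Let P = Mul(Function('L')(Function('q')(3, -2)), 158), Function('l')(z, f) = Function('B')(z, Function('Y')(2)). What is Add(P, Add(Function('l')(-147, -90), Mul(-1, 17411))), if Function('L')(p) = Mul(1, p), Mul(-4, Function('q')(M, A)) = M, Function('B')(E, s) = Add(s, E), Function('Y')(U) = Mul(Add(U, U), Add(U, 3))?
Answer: Rational(-35313, 2) ≈ -17657.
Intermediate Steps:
Function('Y')(U) = Mul(2, U, Add(3, U)) (Function('Y')(U) = Mul(Mul(2, U), Add(3, U)) = Mul(2, U, Add(3, U)))
Function('B')(E, s) = Add(E, s)
Function('q')(M, A) = Mul(Rational(-1, 4), M)
Function('l')(z, f) = Add(20, z) (Function('l')(z, f) = Add(z, Mul(2, 2, Add(3, 2))) = Add(z, Mul(2, 2, 5)) = Add(z, 20) = Add(20, z))
Function('L')(p) = p
P = Rational(-237, 2) (P = Mul(Mul(Rational(-1, 4), 3), 158) = Mul(Rational(-3, 4), 158) = Rational(-237, 2) ≈ -118.50)
Add(P, Add(Function('l')(-147, -90), Mul(-1, 17411))) = Add(Rational(-237, 2), Add(Add(20, -147), Mul(-1, 17411))) = Add(Rational(-237, 2), Add(-127, -17411)) = Add(Rational(-237, 2), -17538) = Rational(-35313, 2)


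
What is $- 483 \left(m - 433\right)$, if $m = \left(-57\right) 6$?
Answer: $374325$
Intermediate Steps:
$m = -342$
$- 483 \left(m - 433\right) = - 483 \left(-342 - 433\right) = \left(-483\right) \left(-775\right) = 374325$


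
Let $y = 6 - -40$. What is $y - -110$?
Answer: $156$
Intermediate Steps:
$y = 46$ ($y = 6 + 40 = 46$)
$y - -110 = 46 - -110 = 46 + 110 = 156$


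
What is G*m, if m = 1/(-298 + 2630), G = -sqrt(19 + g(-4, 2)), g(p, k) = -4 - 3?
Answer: -sqrt(3)/1166 ≈ -0.0014855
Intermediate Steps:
g(p, k) = -7
G = -2*sqrt(3) (G = -sqrt(19 - 7) = -sqrt(12) = -2*sqrt(3) ≈ -3.4641)
m = 1/2332 ≈ 0.00042882
G*m = -2*sqrt(3)*(1/2332) = -sqrt(3)/1166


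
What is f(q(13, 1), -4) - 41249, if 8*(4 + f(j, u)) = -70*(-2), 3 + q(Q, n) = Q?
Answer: -82471/2 ≈ -41236.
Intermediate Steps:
q(Q, n) = -3 + Q
f(j, u) = 27/2 (f(j, u) = -4 + (-70*(-2))/8 = -4 + (⅛)*140 = -4 + 35/2 = 27/2)
f(q(13, 1), -4) - 41249 = 27/2 - 41249 = -82471/2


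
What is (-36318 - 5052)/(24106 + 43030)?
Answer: -20685/33568 ≈ -0.61621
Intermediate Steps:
(-36318 - 5052)/(24106 + 43030) = -41370/67136 = -41370*1/67136 = -20685/33568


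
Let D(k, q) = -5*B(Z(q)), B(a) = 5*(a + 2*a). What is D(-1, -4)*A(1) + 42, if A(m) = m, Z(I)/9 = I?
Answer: 2742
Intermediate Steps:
Z(I) = 9*I
B(a) = 15*a (B(a) = 5*(3*a) = 15*a)
D(k, q) = -675*q (D(k, q) = -75*9*q = -675*q)
D(-1, -4)*A(1) + 42 = -675*(-4)*1 + 42 = 2700*1 + 42 = 2700 + 42 = 2742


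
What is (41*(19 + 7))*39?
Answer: 41574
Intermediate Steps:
(41*(19 + 7))*39 = (41*26)*39 = 1066*39 = 41574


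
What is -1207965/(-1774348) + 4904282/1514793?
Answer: 10531719884381/2687769929964 ≈ 3.9184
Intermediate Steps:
-1207965/(-1774348) + 4904282/1514793 = -1207965*(-1/1774348) + 4904282*(1/1514793) = 1207965/1774348 + 4904282/1514793 = 10531719884381/2687769929964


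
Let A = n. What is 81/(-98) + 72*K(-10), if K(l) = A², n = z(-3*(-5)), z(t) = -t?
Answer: 1587519/98 ≈ 16199.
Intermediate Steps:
n = -15 (n = -(-3)*(-5) = -1*15 = -15)
A = -15
K(l) = 225 (K(l) = (-15)² = 225)
81/(-98) + 72*K(-10) = 81/(-98) + 72*225 = 81*(-1/98) + 16200 = -81/98 + 16200 = 1587519/98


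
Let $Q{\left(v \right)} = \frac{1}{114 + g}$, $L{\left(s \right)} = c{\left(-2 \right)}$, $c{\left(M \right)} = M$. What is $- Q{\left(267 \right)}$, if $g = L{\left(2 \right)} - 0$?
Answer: $- \frac{1}{112} \approx -0.0089286$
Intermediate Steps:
$L{\left(s \right)} = -2$
$g = -2$ ($g = -2 - 0 = -2 + 0 = -2$)
$Q{\left(v \right)} = \frac{1}{112}$ ($Q{\left(v \right)} = \frac{1}{114 - 2} = \frac{1}{112}$)
$- Q{\left(267 \right)} = \left(-1\right) \frac{1}{112} = - \frac{1}{112}$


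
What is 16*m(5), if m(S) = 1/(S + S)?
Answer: 8/5 ≈ 1.6000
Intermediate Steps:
m(S) = 1/(2*S)
16*m(5) = 16*((1/2)/5) = 16*((1/2)*(1/5)) = 16*(1/10) = 8/5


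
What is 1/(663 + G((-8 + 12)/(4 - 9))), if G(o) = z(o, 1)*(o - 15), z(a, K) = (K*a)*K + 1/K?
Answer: 25/16496 ≈ 0.0015155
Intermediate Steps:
z(a, K) = 1/K + a*K**2 (z(a, K) = a*K**2 + 1/K = 1/K + a*K**2)
G(o) = (1 + o)*(-15 + o) (G(o) = ((1 + o*1**3)/1)*(o - 15) = (1*(1 + o*1))*(-15 + o) = (1*(1 + o))*(-15 + o) = (1 + o)*(-15 + o))
1/(663 + G((-8 + 12)/(4 - 9))) = 1/(663 + (1 + (-8 + 12)/(4 - 9))*(-15 + (-8 + 12)/(4 - 9))) = 1/(663 + (1 + 4/(-5))*(-15 + 4/(-5))) = 1/(663 + (1 + 4*(-1/5))*(-15 + 4*(-1/5))) = 1/(663 + (1 - 4/5)*(-15 - 4/5)) = 1/(663 + (1/5)*(-79/5)) = 1/(663 - 79/25) = 1/(16496/25) = 25/16496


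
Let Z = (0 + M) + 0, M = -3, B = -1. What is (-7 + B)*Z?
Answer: 24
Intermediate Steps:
Z = -3 (Z = (0 - 3) + 0 = -3 + 0 = -3)
(-7 + B)*Z = (-7 - 1)*(-3) = -8*(-3) = 24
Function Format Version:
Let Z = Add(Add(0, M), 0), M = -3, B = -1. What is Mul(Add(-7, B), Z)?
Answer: 24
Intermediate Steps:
Z = -3 (Z = Add(Add(0, -3), 0) = Add(-3, 0) = -3)
Mul(Add(-7, B), Z) = Mul(Add(-7, -1), -3) = Mul(-8, -3) = 24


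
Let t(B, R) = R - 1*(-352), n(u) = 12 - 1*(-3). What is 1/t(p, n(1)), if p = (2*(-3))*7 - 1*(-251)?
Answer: 1/367 ≈ 0.0027248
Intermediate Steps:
n(u) = 15 (n(u) = 12 + 3 = 15)
p = 209 (p = -6*7 + 251 = -42 + 251 = 209)
t(B, R) = 352 + R (t(B, R) = R + 352 = 352 + R)
1/t(p, n(1)) = 1/(352 + 15) = 1/367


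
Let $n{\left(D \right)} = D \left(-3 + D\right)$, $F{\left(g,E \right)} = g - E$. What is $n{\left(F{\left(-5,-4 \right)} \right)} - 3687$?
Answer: $-3683$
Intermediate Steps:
$n{\left(F{\left(-5,-4 \right)} \right)} - 3687 = \left(-5 - -4\right) \left(-3 - 1\right) - 3687 = \left(-5 + 4\right) \left(-3 + \left(-5 + 4\right)\right) - 3687 = - (-3 - 1) - 3687 = \left(-1\right) \left(-4\right) - 3687 = 4 - 3687 = -3683$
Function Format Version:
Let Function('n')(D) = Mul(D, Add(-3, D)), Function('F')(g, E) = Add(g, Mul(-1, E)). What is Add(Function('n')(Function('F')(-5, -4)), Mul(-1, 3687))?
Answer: -3683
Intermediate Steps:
Add(Function('n')(Function('F')(-5, -4)), Mul(-1, 3687)) = Add(Mul(Add(-5, Mul(-1, -4)), Add(-3, Add(-5, Mul(-1, -4)))), Mul(-1, 3687)) = Add(Mul(Add(-5, 4), Add(-3, Add(-5, 4))), -3687) = Add(Mul(-1, Add(-3, -1)), -3687) = Add(Mul(-1, -4), -3687) = Add(4, -3687) = -3683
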